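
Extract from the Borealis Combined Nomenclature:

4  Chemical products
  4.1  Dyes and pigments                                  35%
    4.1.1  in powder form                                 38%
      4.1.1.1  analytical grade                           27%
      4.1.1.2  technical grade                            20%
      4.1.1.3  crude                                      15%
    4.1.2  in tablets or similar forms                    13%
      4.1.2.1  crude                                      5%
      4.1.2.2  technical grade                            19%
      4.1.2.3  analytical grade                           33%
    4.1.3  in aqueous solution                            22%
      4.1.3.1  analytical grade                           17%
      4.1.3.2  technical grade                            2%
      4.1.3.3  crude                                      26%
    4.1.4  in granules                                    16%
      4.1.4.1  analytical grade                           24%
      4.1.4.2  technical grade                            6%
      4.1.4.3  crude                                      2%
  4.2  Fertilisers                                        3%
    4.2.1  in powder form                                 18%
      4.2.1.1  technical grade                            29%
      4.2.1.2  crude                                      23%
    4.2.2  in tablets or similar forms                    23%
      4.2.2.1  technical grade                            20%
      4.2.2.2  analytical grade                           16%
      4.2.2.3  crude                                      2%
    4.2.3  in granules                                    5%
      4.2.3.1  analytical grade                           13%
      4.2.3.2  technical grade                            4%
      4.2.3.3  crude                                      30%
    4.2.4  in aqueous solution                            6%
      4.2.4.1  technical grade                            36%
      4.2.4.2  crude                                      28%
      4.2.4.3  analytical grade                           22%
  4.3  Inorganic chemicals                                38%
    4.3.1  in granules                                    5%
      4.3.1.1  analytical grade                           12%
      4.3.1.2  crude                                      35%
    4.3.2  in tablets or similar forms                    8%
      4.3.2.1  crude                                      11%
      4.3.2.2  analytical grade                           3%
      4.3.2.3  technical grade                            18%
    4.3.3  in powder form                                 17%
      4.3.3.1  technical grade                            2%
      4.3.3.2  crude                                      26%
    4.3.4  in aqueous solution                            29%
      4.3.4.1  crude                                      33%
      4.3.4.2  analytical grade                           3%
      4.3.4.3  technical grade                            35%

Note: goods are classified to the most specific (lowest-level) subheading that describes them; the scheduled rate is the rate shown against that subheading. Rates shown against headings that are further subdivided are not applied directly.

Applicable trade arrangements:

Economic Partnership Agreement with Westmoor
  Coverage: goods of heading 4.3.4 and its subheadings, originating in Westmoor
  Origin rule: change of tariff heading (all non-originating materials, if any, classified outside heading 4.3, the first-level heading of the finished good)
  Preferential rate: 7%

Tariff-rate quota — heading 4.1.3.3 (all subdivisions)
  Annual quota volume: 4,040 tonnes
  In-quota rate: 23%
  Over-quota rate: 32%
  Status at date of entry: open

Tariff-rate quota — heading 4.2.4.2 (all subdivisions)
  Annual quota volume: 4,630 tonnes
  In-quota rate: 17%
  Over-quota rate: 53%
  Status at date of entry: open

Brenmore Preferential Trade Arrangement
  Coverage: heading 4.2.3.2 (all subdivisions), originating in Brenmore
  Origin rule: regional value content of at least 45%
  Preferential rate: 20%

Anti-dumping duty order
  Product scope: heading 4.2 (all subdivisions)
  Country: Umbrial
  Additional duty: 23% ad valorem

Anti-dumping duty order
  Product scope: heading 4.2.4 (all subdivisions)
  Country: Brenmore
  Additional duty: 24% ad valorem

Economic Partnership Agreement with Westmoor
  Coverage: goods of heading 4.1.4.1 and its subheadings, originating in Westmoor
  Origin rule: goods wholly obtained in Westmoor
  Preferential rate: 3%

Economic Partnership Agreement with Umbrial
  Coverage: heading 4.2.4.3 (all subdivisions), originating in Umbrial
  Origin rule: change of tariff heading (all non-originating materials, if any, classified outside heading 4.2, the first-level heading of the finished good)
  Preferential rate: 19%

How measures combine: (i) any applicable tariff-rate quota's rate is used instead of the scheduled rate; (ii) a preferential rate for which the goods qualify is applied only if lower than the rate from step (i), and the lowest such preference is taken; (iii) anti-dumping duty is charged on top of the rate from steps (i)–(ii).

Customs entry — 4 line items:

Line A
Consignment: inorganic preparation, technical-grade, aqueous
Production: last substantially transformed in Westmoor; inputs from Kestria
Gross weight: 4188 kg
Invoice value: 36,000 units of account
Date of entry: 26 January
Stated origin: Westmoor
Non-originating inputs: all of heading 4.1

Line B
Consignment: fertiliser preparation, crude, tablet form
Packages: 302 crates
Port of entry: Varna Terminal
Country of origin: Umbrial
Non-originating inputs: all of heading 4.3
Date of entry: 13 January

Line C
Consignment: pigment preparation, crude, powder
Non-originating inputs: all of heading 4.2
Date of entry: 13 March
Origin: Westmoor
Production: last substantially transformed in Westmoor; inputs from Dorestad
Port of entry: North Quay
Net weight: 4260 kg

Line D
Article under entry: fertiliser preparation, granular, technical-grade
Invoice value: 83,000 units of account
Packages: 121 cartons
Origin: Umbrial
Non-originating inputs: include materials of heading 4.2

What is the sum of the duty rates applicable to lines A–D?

Line A: inorganic → 4.3; aqueous → 4.3.4; technical-grade → 4.3.4.3. Scheduled 35%. Westmoor agreement on 4.3.4: CTH met → 7% available; Westmoor agreement on 4.1.4.1: 4.3.4.3 not covered; preferential 7%. → 7%.
Line B: fertiliser → 4.2; tablet form → 4.2.2; crude → 4.2.2.3. Scheduled 2%. Umbrial agreement on 4.2.4.3: 4.2.2.3 not covered; anti-dumping (Umbrial, 4.2): +23%; total 2% + 23% = 25%. → 25%.
Line C: pigment → 4.1; powder → 4.1.1; crude → 4.1.1.3. Scheduled 15%. Westmoor agreement on 4.3.4: 4.1.1.3 not covered; Westmoor agreement on 4.1.4.1: 4.1.1.3 not covered. → 15%.
Line D: fertiliser → 4.2; granular → 4.2.3; technical-grade → 4.2.3.2. Scheduled 4%. Umbrial agreement on 4.2.4.3: 4.2.3.2 not covered; anti-dumping (Umbrial, 4.2): +23%; total 4% + 23% = 27%. → 27%.
Sum: 7% + 25% + 15% + 27% = 74%.

74%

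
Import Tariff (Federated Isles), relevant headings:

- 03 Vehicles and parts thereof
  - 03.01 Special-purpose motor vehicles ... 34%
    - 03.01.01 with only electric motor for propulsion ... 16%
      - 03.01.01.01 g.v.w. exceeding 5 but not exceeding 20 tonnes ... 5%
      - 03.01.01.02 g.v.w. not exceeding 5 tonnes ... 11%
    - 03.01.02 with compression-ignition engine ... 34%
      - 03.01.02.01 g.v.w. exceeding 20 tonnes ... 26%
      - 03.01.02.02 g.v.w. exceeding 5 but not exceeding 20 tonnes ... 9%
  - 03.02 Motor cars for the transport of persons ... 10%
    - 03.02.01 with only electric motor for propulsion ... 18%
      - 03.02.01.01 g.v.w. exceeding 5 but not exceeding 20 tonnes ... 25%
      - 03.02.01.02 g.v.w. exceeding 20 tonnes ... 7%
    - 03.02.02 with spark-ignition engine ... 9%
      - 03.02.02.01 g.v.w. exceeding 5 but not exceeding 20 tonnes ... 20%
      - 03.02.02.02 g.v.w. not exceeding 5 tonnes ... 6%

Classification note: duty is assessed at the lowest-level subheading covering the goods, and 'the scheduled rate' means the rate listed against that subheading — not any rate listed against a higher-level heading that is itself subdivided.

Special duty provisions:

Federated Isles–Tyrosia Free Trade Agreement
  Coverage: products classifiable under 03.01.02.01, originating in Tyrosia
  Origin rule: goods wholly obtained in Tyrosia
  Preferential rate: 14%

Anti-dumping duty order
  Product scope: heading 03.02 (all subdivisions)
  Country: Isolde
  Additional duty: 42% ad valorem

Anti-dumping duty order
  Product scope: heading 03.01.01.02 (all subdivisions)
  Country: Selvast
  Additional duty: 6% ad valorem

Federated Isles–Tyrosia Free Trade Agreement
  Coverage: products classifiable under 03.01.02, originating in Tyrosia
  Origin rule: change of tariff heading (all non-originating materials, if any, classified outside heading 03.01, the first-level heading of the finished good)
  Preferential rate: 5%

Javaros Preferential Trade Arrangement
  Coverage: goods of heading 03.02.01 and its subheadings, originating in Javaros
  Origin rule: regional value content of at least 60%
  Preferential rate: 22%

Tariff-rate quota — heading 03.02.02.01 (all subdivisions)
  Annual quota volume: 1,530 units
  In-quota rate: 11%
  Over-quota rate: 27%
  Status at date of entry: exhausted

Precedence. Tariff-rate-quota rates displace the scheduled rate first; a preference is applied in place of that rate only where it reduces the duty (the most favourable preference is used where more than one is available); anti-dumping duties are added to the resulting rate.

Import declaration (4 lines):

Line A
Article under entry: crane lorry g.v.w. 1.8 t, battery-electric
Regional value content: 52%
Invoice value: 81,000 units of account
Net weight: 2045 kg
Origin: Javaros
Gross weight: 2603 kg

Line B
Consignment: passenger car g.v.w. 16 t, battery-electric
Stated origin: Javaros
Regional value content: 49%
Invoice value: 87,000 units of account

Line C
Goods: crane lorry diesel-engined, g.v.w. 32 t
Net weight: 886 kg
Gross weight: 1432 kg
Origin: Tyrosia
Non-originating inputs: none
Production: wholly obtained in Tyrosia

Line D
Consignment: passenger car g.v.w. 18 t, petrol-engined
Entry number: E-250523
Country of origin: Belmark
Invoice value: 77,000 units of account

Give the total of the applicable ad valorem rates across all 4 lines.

Line A: crane lorry → 03.01; battery-electric → 03.01.01; g.v.w. 1.8 t → 03.01.01.02. Scheduled 11%. Javaros agreement on 03.02.01: 03.01.01.02 not covered. → 11%.
Line B: passenger car → 03.02; battery-electric → 03.02.01; g.v.w. 16 t → 03.02.01.01. Scheduled 25%. Javaros agreement on 03.02.01: RVC < 60%. → 25%.
Line C: crane lorry → 03.01; diesel-engined → 03.01.02; g.v.w. 32 t → 03.01.02.01. Scheduled 26%. Tyrosia agreement on 03.01.02.01: wholly obtained → 14% available; Tyrosia agreement on 03.01.02: CTH met → 5% available; preferential 5%. → 5%.
Line D: passenger car → 03.02; petrol-engined → 03.02.02; g.v.w. 18 t → 03.02.02.01. Scheduled 20%. quota on 03.02.02.01 exhausted → over-quota 27%. → 27%.
Sum: 11% + 25% + 5% + 27% = 68%.

68%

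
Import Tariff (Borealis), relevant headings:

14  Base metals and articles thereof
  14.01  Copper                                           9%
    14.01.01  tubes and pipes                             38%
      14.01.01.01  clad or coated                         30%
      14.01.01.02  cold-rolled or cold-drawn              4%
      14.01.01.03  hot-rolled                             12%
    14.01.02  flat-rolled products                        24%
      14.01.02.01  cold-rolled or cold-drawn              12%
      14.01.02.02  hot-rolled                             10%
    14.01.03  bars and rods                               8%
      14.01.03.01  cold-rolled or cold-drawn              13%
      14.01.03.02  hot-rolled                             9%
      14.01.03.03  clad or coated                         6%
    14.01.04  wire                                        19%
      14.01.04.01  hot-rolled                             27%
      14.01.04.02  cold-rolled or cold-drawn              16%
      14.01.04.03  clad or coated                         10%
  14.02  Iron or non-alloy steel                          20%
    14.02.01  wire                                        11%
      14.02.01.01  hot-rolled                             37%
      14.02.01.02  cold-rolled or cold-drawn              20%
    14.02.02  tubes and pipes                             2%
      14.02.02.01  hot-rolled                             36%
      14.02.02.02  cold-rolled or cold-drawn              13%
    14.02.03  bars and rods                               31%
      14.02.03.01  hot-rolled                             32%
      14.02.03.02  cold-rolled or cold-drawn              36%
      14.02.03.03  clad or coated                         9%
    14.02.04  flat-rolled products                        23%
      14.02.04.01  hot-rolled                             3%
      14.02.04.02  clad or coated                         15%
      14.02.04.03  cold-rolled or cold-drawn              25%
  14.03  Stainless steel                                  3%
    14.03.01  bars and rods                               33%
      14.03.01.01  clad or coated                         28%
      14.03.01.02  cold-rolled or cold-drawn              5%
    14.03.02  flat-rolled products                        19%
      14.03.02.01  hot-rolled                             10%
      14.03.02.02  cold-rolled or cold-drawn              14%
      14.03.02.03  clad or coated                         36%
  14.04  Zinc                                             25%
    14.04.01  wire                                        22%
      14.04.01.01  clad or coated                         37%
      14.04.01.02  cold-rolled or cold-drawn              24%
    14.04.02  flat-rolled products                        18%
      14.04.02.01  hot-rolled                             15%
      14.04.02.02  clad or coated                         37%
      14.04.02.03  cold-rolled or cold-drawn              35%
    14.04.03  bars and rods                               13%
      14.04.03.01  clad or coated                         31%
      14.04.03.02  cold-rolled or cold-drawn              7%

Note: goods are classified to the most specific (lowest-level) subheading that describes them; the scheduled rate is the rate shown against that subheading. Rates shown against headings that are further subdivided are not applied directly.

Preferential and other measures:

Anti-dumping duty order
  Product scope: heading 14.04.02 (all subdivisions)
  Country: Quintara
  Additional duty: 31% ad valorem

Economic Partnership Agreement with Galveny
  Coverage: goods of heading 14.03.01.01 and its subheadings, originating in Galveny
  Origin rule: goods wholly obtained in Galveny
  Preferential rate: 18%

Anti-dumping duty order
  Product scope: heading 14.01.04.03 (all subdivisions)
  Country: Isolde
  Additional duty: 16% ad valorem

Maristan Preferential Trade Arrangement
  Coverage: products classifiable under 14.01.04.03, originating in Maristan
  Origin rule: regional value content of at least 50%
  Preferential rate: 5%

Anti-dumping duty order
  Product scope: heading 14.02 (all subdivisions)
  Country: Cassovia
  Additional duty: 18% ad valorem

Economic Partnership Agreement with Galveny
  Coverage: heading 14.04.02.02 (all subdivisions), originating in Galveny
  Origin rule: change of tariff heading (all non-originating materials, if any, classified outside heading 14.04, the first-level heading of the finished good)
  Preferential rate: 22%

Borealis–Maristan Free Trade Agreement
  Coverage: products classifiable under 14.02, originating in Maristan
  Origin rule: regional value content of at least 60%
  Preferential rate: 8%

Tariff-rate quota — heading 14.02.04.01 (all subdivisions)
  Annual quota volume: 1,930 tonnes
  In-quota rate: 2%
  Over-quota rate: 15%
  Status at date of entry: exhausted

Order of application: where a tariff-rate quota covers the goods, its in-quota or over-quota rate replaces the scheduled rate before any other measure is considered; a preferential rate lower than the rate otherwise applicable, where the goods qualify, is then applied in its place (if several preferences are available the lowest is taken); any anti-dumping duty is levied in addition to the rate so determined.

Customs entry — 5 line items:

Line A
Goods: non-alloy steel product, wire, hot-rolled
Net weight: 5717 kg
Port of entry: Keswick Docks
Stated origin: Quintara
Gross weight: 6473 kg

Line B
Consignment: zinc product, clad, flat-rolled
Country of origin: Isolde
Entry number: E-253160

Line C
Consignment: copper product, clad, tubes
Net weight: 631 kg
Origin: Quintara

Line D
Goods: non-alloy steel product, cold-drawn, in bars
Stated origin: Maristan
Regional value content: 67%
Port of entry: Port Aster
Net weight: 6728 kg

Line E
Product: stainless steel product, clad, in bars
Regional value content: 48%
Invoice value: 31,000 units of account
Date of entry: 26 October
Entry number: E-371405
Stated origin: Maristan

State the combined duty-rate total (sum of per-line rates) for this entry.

Line A: non-alloy steel → 14.02; wire → 14.02.01; hot-rolled → 14.02.01.01. Scheduled 37%. No special measure applies. → 37%.
Line B: zinc → 14.04; flat-rolled → 14.04.02; clad → 14.04.02.02. Scheduled 37%. No special measure applies. → 37%.
Line C: copper → 14.01; tubes → 14.01.01; clad → 14.01.01.01. Scheduled 30%. No special measure applies. → 30%.
Line D: non-alloy steel → 14.02; in bars → 14.02.03; cold-drawn → 14.02.03.02. Scheduled 36%. Maristan agreement on 14.01.04.03: 14.02.03.02 not covered; Maristan agreement on 14.02: RVC ≥ 60% → 8% available; preferential 8%. → 8%.
Line E: stainless steel → 14.03; in bars → 14.03.01; clad → 14.03.01.01. Scheduled 28%. Maristan agreement on 14.01.04.03: 14.03.01.01 not covered; Maristan agreement on 14.02: 14.03.01.01 not covered. → 28%.
Sum: 37% + 37% + 30% + 8% + 28% = 140%.

140%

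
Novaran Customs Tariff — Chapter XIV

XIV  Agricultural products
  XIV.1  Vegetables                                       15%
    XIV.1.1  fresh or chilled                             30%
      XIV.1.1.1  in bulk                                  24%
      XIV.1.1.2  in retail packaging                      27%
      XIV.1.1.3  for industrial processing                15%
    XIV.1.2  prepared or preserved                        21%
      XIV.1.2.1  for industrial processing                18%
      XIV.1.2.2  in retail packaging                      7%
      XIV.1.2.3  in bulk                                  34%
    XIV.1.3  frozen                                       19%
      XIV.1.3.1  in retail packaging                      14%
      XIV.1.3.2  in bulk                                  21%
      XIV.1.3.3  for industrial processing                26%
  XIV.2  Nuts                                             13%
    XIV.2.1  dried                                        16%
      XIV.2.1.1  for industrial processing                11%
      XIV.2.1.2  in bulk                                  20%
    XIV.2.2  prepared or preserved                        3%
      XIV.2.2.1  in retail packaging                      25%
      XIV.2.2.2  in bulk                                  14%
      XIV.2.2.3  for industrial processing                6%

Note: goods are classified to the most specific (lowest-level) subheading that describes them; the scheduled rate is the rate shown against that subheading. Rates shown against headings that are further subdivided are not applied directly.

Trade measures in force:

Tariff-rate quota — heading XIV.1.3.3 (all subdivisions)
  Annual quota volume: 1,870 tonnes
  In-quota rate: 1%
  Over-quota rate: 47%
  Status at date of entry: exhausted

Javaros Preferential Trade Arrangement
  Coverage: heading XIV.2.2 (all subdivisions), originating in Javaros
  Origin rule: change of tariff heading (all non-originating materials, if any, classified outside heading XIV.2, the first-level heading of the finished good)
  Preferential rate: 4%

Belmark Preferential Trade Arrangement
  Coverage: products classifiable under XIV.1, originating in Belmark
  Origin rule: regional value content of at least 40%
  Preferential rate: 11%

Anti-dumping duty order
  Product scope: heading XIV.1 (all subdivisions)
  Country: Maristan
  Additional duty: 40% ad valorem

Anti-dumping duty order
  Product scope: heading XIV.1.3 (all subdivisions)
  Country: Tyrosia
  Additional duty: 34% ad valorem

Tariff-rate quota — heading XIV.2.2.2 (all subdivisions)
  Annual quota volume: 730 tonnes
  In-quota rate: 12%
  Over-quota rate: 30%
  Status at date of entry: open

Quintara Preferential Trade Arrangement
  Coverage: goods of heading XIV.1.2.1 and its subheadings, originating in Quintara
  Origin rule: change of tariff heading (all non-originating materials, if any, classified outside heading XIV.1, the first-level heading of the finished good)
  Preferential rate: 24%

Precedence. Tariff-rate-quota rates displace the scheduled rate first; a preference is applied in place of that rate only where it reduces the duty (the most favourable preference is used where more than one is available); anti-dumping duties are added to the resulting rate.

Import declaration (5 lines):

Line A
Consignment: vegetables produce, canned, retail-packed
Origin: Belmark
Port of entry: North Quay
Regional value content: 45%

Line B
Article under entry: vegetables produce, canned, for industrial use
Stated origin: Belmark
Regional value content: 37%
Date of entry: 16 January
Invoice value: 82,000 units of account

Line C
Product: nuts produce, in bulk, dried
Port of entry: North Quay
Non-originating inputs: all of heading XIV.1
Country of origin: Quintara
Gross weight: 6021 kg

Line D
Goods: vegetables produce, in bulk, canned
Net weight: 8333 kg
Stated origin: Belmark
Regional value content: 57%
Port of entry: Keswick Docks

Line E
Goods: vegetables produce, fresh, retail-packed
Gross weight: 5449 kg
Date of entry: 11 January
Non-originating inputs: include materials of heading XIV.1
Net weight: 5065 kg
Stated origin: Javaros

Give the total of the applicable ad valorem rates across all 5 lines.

Line A: vegetables → XIV.1; canned → XIV.1.2; retail-packed → XIV.1.2.2. Scheduled 7%. Belmark agreement on XIV.1: RVC ≥ 40% → 11% available; preference 11% not lower than 7% → no reduction. → 7%.
Line B: vegetables → XIV.1; canned → XIV.1.2; for industrial use → XIV.1.2.1. Scheduled 18%. Belmark agreement on XIV.1: RVC < 40%. → 18%.
Line C: nuts → XIV.2; dried → XIV.2.1; in bulk → XIV.2.1.2. Scheduled 20%. Quintara agreement on XIV.1.2.1: XIV.2.1.2 not covered. → 20%.
Line D: vegetables → XIV.1; canned → XIV.1.2; in bulk → XIV.1.2.3. Scheduled 34%. Belmark agreement on XIV.1: RVC ≥ 40% → 11% available; preferential 11%. → 11%.
Line E: vegetables → XIV.1; fresh → XIV.1.1; retail-packed → XIV.1.1.2. Scheduled 27%. Javaros agreement on XIV.2.2: XIV.1.1.2 not covered. → 27%.
Sum: 7% + 18% + 20% + 11% + 27% = 83%.

83%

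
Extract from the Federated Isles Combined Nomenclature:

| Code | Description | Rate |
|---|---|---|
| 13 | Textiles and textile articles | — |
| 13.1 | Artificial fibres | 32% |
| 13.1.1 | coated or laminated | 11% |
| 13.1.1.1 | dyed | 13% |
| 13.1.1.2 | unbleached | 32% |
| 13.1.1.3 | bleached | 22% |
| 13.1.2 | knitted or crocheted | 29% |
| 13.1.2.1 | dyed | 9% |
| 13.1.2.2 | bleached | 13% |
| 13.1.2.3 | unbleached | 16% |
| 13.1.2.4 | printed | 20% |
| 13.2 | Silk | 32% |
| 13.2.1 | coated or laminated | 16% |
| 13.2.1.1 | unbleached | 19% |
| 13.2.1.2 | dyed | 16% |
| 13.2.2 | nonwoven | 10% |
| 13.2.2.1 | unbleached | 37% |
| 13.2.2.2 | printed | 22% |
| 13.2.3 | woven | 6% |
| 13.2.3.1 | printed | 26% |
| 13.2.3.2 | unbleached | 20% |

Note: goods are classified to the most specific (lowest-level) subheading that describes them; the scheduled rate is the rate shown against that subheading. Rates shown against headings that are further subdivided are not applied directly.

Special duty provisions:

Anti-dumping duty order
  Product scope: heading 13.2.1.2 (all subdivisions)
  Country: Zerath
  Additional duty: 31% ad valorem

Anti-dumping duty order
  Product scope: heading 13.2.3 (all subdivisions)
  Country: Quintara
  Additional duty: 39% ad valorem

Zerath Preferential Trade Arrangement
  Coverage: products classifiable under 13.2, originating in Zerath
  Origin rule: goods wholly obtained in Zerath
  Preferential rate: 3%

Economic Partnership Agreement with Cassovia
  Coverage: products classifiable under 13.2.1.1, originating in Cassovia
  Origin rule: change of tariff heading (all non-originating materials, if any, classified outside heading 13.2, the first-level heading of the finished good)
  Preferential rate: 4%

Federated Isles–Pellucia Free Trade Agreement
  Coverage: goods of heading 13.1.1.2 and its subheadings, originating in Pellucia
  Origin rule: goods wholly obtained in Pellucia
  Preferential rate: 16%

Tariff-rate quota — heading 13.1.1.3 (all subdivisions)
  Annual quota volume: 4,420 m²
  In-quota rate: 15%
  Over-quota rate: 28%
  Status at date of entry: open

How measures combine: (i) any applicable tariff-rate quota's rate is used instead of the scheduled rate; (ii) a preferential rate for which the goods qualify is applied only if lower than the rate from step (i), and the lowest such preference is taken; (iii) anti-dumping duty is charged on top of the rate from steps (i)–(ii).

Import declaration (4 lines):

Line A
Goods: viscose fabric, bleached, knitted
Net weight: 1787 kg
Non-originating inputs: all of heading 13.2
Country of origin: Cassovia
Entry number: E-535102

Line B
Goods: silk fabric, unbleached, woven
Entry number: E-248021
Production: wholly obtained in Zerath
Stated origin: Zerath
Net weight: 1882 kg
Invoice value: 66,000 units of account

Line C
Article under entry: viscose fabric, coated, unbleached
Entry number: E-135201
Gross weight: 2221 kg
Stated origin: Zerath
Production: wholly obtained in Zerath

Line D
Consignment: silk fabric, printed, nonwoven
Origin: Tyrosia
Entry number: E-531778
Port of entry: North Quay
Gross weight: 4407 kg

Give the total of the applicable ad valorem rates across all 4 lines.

Line A: viscose → 13.1; knitted → 13.1.2; bleached → 13.1.2.2. Scheduled 13%. Cassovia agreement on 13.2.1.1: 13.1.2.2 not covered. → 13%.
Line B: silk → 13.2; woven → 13.2.3; unbleached → 13.2.3.2. Scheduled 20%. Zerath agreement on 13.2: wholly obtained → 3% available; preferential 3%. → 3%.
Line C: viscose → 13.1; coated → 13.1.1; unbleached → 13.1.1.2. Scheduled 32%. Zerath agreement on 13.2: 13.1.1.2 not covered. → 32%.
Line D: silk → 13.2; nonwoven → 13.2.2; printed → 13.2.2.2. Scheduled 22%. No special measure applies. → 22%.
Sum: 13% + 3% + 32% + 22% = 70%.

70%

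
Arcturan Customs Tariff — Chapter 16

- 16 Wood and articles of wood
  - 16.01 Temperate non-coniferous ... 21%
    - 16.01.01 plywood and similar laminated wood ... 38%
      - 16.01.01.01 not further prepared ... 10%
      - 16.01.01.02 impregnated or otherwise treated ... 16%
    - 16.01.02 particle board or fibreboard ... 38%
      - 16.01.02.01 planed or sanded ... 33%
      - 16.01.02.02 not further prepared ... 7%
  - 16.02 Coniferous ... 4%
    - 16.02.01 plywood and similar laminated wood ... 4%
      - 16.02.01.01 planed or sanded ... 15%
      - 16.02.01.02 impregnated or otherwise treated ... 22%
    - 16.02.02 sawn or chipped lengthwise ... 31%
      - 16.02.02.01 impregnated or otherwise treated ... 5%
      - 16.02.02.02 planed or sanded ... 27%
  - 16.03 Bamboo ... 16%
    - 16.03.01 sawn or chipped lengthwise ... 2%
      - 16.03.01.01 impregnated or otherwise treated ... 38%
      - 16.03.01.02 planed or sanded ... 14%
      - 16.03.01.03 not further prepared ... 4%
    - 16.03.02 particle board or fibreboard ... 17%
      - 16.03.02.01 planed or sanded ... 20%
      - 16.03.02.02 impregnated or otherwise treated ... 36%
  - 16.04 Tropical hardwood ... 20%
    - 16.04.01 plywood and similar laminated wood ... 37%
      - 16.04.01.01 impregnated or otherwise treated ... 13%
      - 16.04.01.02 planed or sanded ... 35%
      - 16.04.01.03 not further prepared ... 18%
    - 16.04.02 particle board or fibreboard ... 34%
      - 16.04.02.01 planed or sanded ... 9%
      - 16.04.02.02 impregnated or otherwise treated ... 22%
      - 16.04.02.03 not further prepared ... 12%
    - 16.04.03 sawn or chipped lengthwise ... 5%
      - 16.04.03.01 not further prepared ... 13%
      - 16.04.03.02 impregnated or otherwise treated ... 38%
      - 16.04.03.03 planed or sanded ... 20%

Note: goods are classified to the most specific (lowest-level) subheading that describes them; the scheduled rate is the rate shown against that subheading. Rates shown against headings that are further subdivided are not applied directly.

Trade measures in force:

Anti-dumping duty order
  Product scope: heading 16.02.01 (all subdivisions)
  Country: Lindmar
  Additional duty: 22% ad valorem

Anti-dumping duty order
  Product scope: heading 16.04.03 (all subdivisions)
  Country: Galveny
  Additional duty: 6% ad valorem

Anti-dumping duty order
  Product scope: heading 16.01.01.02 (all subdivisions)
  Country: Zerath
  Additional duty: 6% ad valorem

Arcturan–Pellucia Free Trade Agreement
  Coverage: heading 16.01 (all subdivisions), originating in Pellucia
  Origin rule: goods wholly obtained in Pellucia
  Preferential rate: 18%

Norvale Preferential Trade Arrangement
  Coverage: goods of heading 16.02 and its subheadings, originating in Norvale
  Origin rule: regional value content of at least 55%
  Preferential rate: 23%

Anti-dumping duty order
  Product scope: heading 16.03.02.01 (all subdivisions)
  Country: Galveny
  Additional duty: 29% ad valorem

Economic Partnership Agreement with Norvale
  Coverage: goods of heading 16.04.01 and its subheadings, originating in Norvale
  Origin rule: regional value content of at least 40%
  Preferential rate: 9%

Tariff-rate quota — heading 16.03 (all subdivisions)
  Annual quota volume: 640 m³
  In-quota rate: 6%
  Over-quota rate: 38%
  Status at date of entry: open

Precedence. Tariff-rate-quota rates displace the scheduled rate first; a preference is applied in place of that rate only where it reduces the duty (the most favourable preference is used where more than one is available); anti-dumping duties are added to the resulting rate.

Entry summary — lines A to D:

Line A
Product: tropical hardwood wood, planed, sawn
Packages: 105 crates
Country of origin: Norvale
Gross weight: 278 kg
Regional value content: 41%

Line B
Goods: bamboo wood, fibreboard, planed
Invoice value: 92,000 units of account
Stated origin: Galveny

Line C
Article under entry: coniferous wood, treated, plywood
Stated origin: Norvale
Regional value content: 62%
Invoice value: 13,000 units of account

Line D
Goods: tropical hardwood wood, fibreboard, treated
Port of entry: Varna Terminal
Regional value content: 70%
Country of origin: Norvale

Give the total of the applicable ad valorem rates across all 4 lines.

Line A: tropical hardwood → 16.04; sawn → 16.04.03; planed → 16.04.03.03. Scheduled 20%. Norvale agreement on 16.02: 16.04.03.03 not covered; Norvale agreement on 16.04.01: 16.04.03.03 not covered. → 20%.
Line B: bamboo → 16.03; fibreboard → 16.03.02; planed → 16.03.02.01. Scheduled 20%. quota on 16.03 open → in-quota 6%; anti-dumping (Galveny, 16.03.02.01): +29%; total 6% + 29% = 35%. → 35%.
Line C: coniferous → 16.02; plywood → 16.02.01; treated → 16.02.01.02. Scheduled 22%. Norvale agreement on 16.02: RVC ≥ 55% → 23% available; Norvale agreement on 16.04.01: 16.02.01.02 not covered; preference 23% not lower than 22% → no reduction. → 22%.
Line D: tropical hardwood → 16.04; fibreboard → 16.04.02; treated → 16.04.02.02. Scheduled 22%. Norvale agreement on 16.02: 16.04.02.02 not covered; Norvale agreement on 16.04.01: 16.04.02.02 not covered. → 22%.
Sum: 20% + 35% + 22% + 22% = 99%.

99%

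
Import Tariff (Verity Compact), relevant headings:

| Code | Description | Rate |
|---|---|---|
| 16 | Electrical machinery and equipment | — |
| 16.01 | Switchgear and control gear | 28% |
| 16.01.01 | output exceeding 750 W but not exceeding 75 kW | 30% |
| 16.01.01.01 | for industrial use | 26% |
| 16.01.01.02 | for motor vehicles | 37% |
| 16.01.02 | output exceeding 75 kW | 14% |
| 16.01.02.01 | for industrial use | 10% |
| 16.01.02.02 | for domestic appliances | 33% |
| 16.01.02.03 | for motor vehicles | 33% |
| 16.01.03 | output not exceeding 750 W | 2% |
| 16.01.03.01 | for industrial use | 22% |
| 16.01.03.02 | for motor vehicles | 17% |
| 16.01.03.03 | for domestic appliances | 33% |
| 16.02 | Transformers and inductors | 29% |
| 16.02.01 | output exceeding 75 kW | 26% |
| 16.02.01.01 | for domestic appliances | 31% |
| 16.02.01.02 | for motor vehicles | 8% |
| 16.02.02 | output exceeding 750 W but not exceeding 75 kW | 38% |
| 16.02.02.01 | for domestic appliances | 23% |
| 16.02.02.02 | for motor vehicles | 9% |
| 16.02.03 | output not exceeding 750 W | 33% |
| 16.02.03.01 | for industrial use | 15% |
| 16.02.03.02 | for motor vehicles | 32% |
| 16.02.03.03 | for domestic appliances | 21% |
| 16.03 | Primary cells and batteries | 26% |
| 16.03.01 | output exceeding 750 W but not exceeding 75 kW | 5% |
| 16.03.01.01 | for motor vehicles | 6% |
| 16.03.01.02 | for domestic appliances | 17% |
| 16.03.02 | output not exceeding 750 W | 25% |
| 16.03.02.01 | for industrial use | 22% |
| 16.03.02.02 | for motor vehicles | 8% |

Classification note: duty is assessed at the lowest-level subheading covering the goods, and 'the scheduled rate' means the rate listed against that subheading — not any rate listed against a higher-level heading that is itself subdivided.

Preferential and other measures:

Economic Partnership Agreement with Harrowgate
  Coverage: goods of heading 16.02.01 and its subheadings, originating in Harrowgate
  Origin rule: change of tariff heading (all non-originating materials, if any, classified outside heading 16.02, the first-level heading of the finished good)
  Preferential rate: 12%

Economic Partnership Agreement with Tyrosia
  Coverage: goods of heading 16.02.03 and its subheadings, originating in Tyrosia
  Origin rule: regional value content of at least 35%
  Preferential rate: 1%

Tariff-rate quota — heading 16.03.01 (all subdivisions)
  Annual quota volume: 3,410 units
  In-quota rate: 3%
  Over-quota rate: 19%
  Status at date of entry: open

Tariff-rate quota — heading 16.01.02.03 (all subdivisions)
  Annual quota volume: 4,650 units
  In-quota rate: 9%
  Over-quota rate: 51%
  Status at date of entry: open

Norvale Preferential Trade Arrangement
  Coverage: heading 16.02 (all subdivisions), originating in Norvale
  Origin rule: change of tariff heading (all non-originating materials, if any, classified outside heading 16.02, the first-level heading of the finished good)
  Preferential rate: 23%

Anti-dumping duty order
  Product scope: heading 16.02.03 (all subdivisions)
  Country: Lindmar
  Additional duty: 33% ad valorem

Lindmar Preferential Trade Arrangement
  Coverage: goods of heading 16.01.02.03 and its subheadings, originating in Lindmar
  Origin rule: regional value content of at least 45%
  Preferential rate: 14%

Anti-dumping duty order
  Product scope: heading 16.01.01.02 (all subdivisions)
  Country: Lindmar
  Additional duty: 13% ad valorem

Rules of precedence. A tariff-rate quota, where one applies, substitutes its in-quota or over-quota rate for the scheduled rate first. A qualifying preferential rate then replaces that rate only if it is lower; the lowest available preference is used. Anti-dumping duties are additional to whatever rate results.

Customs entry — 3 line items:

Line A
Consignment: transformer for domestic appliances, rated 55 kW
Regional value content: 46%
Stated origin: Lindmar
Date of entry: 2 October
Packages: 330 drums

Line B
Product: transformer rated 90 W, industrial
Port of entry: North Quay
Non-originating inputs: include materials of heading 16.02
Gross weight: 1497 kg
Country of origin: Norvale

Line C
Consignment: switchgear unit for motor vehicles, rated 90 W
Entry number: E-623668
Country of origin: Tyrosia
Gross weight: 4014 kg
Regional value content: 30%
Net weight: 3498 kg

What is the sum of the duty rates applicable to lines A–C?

55%

Line A: transformer → 16.02; rated 55 kW → 16.02.02; for domestic appliances → 16.02.02.01. Scheduled 23%. Lindmar agreement on 16.01.02.03: 16.02.02.01 not covered. → 23%.
Line B: transformer → 16.02; rated 90 W → 16.02.03; industrial → 16.02.03.01. Scheduled 15%. Norvale agreement on 16.02: CTH not met. → 15%.
Line C: switchgear unit → 16.01; rated 90 W → 16.01.03; for motor vehicles → 16.01.03.02. Scheduled 17%. Tyrosia agreement on 16.02.03: 16.01.03.02 not covered. → 17%.
Sum: 23% + 15% + 17% = 55%.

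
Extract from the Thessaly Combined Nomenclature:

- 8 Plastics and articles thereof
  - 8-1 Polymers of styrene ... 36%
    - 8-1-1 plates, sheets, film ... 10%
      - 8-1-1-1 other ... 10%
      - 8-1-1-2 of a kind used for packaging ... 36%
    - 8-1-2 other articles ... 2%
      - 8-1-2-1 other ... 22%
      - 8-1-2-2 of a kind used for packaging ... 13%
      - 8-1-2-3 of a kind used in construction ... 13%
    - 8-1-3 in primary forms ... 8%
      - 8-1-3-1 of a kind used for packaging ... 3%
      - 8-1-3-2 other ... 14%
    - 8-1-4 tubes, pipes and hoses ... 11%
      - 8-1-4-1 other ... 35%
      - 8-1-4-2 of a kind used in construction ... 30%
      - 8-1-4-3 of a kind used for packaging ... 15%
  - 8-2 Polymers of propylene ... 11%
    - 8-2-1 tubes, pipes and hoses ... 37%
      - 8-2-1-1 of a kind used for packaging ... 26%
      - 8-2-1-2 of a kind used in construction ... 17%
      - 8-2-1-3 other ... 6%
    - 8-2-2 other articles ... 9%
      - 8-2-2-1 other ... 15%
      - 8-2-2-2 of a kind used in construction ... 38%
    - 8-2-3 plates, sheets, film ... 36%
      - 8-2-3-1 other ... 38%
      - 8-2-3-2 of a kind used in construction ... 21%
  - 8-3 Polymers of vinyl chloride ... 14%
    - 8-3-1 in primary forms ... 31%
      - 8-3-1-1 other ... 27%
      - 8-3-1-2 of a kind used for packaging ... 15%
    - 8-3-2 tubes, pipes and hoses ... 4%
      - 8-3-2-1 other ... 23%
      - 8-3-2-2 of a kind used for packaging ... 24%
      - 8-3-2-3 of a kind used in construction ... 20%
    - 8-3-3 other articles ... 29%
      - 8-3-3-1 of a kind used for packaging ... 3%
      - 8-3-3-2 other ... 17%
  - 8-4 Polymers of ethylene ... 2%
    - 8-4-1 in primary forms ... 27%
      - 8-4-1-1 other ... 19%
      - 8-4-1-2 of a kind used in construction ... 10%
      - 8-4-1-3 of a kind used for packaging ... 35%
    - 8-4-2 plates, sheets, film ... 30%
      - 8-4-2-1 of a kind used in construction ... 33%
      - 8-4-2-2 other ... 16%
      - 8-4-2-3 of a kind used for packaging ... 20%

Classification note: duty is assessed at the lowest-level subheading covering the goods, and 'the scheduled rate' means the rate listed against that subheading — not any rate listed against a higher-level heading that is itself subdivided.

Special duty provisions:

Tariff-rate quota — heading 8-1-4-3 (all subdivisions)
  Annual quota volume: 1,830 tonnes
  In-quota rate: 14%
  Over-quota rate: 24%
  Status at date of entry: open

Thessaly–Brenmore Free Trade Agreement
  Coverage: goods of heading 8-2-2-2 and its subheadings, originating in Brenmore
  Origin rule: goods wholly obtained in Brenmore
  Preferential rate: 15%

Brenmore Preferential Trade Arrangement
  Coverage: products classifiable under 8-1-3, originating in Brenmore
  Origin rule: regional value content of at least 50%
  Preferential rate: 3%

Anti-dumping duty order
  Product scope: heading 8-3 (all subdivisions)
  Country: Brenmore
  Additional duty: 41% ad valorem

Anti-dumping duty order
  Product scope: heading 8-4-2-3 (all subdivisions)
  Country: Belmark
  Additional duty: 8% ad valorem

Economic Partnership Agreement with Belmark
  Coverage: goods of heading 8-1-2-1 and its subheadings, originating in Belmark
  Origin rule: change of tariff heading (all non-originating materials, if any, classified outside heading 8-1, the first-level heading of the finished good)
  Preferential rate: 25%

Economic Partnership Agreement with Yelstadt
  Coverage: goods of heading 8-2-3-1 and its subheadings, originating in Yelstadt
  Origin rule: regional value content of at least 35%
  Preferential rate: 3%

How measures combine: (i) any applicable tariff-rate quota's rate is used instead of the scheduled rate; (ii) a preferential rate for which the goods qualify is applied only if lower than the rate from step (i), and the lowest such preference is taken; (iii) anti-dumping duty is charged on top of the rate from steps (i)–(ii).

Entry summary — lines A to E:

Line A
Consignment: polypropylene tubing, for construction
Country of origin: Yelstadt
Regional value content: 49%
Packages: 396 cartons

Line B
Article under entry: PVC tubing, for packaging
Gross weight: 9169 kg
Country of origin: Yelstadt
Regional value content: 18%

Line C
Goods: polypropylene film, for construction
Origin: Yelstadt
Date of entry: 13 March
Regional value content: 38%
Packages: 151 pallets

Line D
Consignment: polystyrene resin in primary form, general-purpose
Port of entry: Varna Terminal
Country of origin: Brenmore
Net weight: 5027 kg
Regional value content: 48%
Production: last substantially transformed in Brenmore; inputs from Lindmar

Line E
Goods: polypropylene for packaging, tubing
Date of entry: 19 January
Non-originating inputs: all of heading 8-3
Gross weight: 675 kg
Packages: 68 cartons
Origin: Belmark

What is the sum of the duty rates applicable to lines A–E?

Line A: polypropylene → 8-2; tubing → 8-2-1; for construction → 8-2-1-2. Scheduled 17%. Yelstadt agreement on 8-2-3-1: 8-2-1-2 not covered. → 17%.
Line B: PVC → 8-3; tubing → 8-3-2; for packaging → 8-3-2-2. Scheduled 24%. Yelstadt agreement on 8-2-3-1: 8-3-2-2 not covered. → 24%.
Line C: polypropylene → 8-2; film → 8-2-3; for construction → 8-2-3-2. Scheduled 21%. Yelstadt agreement on 8-2-3-1: 8-2-3-2 not covered. → 21%.
Line D: polystyrene → 8-1; resin in primary form → 8-1-3; general-purpose → 8-1-3-2. Scheduled 14%. Brenmore agreement on 8-2-2-2: 8-1-3-2 not covered; Brenmore agreement on 8-1-3: RVC < 50%. → 14%.
Line E: polypropylene → 8-2; tubing → 8-2-1; for packaging → 8-2-1-1. Scheduled 26%. Belmark agreement on 8-1-2-1: 8-2-1-1 not covered. → 26%.
Sum: 17% + 24% + 21% + 14% + 26% = 102%.

102%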